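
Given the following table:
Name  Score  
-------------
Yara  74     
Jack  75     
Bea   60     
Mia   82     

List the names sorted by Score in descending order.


Sorting by Score (descending):
  Mia: 82
  Jack: 75
  Yara: 74
  Bea: 60


ANSWER: Mia, Jack, Yara, Bea


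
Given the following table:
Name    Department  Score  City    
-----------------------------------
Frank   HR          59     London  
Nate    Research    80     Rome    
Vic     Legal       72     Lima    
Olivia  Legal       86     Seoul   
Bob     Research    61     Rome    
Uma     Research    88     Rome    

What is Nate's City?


Row 2: Nate
City = Rome

ANSWER: Rome


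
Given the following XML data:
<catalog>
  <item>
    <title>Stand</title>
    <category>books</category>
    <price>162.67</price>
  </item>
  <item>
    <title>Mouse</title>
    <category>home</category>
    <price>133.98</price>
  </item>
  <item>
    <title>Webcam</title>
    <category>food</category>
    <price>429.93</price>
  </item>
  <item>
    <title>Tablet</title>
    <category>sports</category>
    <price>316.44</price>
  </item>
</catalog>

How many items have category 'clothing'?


Scanning <item> elements for <category>clothing</category>:
Count: 0

ANSWER: 0


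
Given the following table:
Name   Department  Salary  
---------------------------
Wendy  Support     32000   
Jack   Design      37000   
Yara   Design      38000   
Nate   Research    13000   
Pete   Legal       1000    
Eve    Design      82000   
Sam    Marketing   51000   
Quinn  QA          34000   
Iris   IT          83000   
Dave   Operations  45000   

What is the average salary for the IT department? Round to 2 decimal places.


IT department members:
  Iris: 83000
Sum = 83000
Count = 1
Average = 83000 / 1 = 83000.00

ANSWER: 83000.00


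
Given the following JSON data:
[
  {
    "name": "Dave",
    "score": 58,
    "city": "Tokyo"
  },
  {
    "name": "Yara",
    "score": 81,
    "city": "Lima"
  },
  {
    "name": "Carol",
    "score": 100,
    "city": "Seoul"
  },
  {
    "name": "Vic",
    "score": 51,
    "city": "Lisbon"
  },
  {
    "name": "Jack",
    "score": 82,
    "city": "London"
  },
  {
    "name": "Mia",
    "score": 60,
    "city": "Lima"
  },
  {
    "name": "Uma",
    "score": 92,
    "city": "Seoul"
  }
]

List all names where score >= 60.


Filtering records where score >= 60:
  Dave (score=58) -> no
  Yara (score=81) -> YES
  Carol (score=100) -> YES
  Vic (score=51) -> no
  Jack (score=82) -> YES
  Mia (score=60) -> YES
  Uma (score=92) -> YES


ANSWER: Yara, Carol, Jack, Mia, Uma


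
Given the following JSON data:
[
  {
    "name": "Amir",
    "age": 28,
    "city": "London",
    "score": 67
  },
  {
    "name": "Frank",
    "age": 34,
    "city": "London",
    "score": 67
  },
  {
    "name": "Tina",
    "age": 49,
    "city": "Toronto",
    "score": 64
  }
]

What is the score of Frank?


Looking up record where name = Frank
Record index: 1
Field 'score' = 67

ANSWER: 67


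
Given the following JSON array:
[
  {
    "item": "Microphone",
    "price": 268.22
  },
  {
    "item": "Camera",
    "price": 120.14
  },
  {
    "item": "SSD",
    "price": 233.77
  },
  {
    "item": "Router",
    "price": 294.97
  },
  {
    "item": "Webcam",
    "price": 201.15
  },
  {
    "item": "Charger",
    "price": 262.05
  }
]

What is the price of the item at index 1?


Array index 1 -> Camera
price = 120.14

ANSWER: 120.14


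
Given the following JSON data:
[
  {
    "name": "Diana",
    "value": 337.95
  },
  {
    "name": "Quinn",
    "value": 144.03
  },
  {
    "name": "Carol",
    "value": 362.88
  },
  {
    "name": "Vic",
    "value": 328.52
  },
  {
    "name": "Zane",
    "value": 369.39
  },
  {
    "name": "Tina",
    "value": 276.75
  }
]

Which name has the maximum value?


Comparing values:
  Diana: 337.95
  Quinn: 144.03
  Carol: 362.88
  Vic: 328.52
  Zane: 369.39
  Tina: 276.75
Maximum: Zane (369.39)

ANSWER: Zane


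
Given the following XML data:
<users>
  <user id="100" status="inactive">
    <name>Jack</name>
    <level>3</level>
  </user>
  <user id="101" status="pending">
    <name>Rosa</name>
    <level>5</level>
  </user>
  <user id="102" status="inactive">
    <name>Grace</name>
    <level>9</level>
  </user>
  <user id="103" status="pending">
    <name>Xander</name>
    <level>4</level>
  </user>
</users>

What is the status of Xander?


Finding user with name = Xander
user id="103" status="pending"

ANSWER: pending


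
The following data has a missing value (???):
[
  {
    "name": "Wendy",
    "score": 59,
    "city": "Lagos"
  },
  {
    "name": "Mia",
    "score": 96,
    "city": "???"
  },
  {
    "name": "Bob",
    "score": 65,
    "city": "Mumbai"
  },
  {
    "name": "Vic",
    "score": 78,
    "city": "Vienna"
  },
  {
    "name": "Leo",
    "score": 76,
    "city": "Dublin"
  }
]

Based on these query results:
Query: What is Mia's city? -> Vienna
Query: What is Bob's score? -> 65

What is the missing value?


The missing value is Mia's city
From query: Mia's city = Vienna

ANSWER: Vienna


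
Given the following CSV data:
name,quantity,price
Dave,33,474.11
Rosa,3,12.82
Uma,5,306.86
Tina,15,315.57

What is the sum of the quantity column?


Values in 'quantity' column:
  Row 1: 33
  Row 2: 3
  Row 3: 5
  Row 4: 15
Sum = 33 + 3 + 5 + 15 = 56

ANSWER: 56


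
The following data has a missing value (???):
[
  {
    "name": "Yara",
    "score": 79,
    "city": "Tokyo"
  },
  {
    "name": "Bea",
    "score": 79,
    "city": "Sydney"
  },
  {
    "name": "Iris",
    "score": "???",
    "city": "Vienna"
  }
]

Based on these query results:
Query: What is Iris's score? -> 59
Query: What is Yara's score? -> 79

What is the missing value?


The missing value is Iris's score
From query: Iris's score = 59

ANSWER: 59


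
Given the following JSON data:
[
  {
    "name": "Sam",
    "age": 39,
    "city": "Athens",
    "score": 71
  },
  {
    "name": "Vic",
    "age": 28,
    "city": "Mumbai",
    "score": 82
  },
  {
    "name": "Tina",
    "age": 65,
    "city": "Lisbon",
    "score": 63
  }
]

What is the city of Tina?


Looking up record where name = Tina
Record index: 2
Field 'city' = Lisbon

ANSWER: Lisbon


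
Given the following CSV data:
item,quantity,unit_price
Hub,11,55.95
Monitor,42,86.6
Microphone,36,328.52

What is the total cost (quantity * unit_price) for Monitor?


Row: Monitor
quantity = 42
unit_price = 86.6
total = 42 * 86.6 = 3637.2

ANSWER: 3637.2


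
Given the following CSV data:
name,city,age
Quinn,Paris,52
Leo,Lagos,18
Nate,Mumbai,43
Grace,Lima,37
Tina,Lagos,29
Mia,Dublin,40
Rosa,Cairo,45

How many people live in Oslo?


Scanning city column for 'Oslo':
Total matches: 0

ANSWER: 0


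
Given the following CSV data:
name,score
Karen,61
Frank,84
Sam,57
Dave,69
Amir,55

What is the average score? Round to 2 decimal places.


Scores: 61, 84, 57, 69, 55
Sum = 326
Count = 5
Average = 326 / 5 = 65.20

ANSWER: 65.20


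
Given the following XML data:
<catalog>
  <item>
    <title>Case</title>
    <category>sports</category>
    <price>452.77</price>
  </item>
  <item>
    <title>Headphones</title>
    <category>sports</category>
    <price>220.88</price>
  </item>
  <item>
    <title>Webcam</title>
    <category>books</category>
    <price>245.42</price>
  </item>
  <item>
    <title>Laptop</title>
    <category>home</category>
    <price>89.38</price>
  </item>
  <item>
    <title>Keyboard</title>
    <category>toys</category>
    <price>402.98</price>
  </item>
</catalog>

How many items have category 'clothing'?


Scanning <item> elements for <category>clothing</category>:
Count: 0

ANSWER: 0


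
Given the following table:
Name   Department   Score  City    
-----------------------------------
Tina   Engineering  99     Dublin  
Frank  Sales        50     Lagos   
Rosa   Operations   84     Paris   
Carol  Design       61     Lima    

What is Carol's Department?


Row 4: Carol
Department = Design

ANSWER: Design


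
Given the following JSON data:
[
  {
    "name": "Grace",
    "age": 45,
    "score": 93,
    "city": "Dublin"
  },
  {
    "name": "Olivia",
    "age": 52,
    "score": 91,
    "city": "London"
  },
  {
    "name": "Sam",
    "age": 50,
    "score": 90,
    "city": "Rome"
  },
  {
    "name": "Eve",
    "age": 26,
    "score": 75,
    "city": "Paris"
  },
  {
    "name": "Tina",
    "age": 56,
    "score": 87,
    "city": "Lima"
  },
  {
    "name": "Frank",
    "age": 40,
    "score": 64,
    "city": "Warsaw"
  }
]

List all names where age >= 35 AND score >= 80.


Checking both conditions:
  Grace (age=45, score=93) -> YES
  Olivia (age=52, score=91) -> YES
  Sam (age=50, score=90) -> YES
  Eve (age=26, score=75) -> no
  Tina (age=56, score=87) -> YES
  Frank (age=40, score=64) -> no


ANSWER: Grace, Olivia, Sam, Tina


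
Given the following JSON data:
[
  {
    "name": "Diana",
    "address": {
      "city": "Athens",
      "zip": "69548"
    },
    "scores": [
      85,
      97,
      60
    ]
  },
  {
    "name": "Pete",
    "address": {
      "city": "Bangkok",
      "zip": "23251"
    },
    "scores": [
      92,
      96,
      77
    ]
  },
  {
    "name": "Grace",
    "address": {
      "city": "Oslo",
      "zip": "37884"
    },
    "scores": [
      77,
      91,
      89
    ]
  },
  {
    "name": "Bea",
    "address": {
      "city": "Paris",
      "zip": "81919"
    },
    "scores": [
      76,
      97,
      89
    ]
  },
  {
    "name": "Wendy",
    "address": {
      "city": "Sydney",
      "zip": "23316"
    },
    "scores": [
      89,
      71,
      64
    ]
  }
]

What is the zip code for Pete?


Path: records[1].address.zip
Value: 23251

ANSWER: 23251


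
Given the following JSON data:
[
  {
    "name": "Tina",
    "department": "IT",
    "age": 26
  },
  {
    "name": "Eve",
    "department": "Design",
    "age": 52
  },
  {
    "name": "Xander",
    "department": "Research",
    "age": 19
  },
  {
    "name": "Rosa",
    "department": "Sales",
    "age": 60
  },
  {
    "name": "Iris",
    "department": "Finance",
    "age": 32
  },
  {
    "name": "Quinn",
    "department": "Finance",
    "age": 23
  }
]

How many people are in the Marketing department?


Scanning records for department = Marketing
  No matches found
Count: 0

ANSWER: 0


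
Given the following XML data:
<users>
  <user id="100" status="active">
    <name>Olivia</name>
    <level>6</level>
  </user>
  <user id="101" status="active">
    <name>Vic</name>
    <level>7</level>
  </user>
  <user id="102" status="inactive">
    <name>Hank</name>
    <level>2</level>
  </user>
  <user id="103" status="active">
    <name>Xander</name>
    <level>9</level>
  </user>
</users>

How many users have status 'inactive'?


Counting users with status='inactive':
  Hank (id=102) -> MATCH
Count: 1

ANSWER: 1


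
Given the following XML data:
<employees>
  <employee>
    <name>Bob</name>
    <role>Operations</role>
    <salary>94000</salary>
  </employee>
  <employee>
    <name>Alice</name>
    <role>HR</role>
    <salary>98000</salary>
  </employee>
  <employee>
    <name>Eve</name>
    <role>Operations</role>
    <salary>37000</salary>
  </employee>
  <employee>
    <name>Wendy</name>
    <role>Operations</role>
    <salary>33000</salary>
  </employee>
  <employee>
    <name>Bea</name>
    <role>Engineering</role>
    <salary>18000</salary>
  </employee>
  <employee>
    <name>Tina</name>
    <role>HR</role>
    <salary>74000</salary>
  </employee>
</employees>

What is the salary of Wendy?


Searching for <employee> with <name>Wendy</name>
Found at position 4
<salary>33000</salary>

ANSWER: 33000


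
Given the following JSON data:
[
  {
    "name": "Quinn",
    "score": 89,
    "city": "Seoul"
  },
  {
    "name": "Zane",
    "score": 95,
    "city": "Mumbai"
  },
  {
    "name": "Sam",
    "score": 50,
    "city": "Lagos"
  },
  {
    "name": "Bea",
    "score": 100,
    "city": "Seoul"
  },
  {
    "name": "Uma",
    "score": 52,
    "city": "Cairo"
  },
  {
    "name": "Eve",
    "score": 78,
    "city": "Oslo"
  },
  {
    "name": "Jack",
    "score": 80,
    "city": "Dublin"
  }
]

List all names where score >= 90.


Filtering records where score >= 90:
  Quinn (score=89) -> no
  Zane (score=95) -> YES
  Sam (score=50) -> no
  Bea (score=100) -> YES
  Uma (score=52) -> no
  Eve (score=78) -> no
  Jack (score=80) -> no


ANSWER: Zane, Bea


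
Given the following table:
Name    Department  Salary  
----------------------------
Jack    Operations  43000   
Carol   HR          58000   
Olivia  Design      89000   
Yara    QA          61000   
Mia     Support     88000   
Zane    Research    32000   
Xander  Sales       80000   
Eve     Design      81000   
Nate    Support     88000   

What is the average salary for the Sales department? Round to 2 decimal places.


Sales department members:
  Xander: 80000
Sum = 80000
Count = 1
Average = 80000 / 1 = 80000.00

ANSWER: 80000.00


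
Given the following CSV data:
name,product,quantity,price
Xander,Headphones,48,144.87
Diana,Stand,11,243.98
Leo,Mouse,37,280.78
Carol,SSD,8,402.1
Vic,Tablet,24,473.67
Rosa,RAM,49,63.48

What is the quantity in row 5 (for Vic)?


Row 5: Vic
Column 'quantity' = 24

ANSWER: 24


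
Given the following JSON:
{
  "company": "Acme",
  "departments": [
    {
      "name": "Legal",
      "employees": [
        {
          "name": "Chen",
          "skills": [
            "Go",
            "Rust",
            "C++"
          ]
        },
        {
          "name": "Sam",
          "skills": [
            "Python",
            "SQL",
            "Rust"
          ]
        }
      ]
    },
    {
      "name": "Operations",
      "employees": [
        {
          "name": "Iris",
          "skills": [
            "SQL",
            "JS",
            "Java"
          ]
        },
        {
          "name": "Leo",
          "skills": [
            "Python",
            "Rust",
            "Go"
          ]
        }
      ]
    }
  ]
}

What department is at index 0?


Path: departments[0].name
Value: Legal

ANSWER: Legal


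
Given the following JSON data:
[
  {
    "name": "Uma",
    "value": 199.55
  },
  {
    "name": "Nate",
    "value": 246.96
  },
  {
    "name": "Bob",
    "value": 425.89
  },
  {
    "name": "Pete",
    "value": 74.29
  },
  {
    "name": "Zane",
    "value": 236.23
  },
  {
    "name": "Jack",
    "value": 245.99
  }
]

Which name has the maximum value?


Comparing values:
  Uma: 199.55
  Nate: 246.96
  Bob: 425.89
  Pete: 74.29
  Zane: 236.23
  Jack: 245.99
Maximum: Bob (425.89)

ANSWER: Bob


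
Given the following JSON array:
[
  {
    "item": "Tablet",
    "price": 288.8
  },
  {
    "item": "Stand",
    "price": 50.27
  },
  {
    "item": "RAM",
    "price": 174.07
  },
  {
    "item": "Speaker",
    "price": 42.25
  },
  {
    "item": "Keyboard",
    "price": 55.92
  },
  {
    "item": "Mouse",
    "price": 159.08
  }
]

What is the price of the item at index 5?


Array index 5 -> Mouse
price = 159.08

ANSWER: 159.08


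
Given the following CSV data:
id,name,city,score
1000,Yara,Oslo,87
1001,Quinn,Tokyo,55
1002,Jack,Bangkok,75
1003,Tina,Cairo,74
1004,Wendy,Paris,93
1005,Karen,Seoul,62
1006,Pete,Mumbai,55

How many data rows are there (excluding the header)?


Counting rows (excluding header):
Header: id,name,city,score
Data rows: 7

ANSWER: 7


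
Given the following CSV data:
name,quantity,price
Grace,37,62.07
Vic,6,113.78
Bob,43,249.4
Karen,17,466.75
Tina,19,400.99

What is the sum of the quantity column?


Values in 'quantity' column:
  Row 1: 37
  Row 2: 6
  Row 3: 43
  Row 4: 17
  Row 5: 19
Sum = 37 + 6 + 43 + 17 + 19 = 122

ANSWER: 122


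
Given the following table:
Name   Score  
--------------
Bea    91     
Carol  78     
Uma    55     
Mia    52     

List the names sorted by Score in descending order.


Sorting by Score (descending):
  Bea: 91
  Carol: 78
  Uma: 55
  Mia: 52


ANSWER: Bea, Carol, Uma, Mia


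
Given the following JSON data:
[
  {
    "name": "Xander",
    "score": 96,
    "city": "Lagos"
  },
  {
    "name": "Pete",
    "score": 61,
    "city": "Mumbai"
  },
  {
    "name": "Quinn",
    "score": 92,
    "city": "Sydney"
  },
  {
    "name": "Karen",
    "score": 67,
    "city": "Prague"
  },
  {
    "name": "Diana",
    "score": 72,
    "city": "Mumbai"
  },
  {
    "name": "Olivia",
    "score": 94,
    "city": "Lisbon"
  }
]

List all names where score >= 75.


Filtering records where score >= 75:
  Xander (score=96) -> YES
  Pete (score=61) -> no
  Quinn (score=92) -> YES
  Karen (score=67) -> no
  Diana (score=72) -> no
  Olivia (score=94) -> YES


ANSWER: Xander, Quinn, Olivia


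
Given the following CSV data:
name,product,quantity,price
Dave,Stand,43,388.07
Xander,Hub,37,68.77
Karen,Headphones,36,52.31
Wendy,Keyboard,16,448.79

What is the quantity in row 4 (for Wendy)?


Row 4: Wendy
Column 'quantity' = 16

ANSWER: 16


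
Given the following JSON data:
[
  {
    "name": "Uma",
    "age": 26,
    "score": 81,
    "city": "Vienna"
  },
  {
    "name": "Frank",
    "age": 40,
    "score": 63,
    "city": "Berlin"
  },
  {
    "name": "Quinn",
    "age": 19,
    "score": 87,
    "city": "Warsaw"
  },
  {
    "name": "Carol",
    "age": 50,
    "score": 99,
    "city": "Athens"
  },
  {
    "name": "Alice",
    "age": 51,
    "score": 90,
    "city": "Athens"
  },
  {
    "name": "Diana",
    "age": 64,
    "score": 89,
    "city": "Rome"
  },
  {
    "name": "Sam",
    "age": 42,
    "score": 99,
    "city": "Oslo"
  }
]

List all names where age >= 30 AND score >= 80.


Checking both conditions:
  Uma (age=26, score=81) -> no
  Frank (age=40, score=63) -> no
  Quinn (age=19, score=87) -> no
  Carol (age=50, score=99) -> YES
  Alice (age=51, score=90) -> YES
  Diana (age=64, score=89) -> YES
  Sam (age=42, score=99) -> YES


ANSWER: Carol, Alice, Diana, Sam


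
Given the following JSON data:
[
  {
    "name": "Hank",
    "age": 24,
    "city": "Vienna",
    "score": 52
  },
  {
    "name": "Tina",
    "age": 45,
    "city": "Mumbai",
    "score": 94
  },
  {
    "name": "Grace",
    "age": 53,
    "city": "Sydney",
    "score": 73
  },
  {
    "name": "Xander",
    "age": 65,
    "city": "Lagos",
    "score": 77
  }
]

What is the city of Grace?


Looking up record where name = Grace
Record index: 2
Field 'city' = Sydney

ANSWER: Sydney


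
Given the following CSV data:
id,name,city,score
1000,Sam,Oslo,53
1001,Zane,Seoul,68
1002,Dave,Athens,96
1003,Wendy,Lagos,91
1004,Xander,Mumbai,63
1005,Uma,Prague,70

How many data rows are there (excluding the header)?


Counting rows (excluding header):
Header: id,name,city,score
Data rows: 6

ANSWER: 6


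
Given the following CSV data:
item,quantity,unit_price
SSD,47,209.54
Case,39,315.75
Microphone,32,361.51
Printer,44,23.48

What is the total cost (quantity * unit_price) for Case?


Row: Case
quantity = 39
unit_price = 315.75
total = 39 * 315.75 = 12314.25

ANSWER: 12314.25


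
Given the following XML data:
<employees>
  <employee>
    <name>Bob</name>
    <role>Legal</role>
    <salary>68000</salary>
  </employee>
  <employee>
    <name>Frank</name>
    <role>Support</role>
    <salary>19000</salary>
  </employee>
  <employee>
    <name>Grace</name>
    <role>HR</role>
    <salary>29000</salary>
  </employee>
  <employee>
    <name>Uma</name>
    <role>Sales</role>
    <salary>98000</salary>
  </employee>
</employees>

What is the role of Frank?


Searching for <employee> with <name>Frank</name>
Found at position 2
<role>Support</role>

ANSWER: Support


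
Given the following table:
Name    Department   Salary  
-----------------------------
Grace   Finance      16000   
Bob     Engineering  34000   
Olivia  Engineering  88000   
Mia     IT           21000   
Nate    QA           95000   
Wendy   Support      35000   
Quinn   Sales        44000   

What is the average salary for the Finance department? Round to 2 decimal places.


Finance department members:
  Grace: 16000
Sum = 16000
Count = 1
Average = 16000 / 1 = 16000.00

ANSWER: 16000.00


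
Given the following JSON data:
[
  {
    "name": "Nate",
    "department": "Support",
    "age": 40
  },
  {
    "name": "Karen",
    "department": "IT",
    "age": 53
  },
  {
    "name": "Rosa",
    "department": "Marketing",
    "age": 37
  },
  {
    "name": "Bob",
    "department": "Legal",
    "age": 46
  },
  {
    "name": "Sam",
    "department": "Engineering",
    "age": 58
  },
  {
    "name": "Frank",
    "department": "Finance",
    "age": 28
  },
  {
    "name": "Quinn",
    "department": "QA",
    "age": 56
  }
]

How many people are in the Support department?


Scanning records for department = Support
  Record 0: Nate
Count: 1

ANSWER: 1


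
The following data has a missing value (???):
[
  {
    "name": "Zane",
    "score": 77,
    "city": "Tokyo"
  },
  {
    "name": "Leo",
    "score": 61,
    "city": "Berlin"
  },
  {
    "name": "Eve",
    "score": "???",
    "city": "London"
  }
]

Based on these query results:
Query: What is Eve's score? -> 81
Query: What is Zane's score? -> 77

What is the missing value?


The missing value is Eve's score
From query: Eve's score = 81

ANSWER: 81


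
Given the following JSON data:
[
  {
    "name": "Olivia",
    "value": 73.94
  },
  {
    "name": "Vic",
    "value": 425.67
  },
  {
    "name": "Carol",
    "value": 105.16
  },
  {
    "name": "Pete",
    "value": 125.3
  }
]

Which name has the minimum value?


Comparing values:
  Olivia: 73.94
  Vic: 425.67
  Carol: 105.16
  Pete: 125.3
Minimum: Olivia (73.94)

ANSWER: Olivia


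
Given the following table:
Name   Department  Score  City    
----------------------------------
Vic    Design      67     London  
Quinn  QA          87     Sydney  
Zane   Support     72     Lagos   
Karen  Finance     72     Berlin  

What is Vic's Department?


Row 1: Vic
Department = Design

ANSWER: Design


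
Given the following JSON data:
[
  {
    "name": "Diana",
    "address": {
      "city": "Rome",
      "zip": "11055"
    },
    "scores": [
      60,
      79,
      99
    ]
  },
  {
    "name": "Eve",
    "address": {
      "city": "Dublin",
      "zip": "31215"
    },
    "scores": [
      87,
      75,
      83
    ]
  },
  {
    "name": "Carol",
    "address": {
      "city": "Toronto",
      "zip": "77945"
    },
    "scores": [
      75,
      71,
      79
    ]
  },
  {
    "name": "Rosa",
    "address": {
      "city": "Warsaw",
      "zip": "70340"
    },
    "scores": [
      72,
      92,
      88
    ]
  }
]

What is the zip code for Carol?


Path: records[2].address.zip
Value: 77945

ANSWER: 77945


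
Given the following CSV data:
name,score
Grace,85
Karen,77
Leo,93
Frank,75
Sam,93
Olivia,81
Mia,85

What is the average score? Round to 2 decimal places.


Scores: 85, 77, 93, 75, 93, 81, 85
Sum = 589
Count = 7
Average = 589 / 7 = 84.14

ANSWER: 84.14


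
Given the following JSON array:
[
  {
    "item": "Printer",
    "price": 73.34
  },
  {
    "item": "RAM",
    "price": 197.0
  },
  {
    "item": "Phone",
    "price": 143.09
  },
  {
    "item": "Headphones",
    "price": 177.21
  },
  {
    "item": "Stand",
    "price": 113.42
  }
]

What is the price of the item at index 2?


Array index 2 -> Phone
price = 143.09

ANSWER: 143.09


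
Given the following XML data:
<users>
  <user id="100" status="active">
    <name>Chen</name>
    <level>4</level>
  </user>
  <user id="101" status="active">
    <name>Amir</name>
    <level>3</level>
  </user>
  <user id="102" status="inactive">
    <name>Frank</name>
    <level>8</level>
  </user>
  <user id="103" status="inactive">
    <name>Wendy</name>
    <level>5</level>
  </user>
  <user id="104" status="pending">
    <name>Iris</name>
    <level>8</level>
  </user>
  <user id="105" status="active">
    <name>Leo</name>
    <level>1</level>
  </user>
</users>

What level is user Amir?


Finding user: Amir
<level>3</level>

ANSWER: 3


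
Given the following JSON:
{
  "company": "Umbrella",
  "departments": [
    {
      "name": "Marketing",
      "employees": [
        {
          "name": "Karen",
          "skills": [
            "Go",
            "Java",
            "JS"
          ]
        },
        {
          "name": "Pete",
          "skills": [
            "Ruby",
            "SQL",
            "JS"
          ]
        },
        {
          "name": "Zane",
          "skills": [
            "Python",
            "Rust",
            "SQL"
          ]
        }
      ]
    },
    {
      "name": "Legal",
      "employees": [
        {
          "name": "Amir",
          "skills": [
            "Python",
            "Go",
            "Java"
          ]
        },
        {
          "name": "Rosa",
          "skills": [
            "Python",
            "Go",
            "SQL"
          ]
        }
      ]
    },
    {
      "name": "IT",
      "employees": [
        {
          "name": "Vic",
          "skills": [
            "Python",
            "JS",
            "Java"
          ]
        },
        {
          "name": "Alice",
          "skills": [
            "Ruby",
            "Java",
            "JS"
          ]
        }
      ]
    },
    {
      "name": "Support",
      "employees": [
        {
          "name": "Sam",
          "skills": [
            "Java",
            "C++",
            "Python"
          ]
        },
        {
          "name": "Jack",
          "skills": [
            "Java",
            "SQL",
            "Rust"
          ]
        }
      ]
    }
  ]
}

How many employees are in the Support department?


Path: departments[3].employees
Count: 2

ANSWER: 2


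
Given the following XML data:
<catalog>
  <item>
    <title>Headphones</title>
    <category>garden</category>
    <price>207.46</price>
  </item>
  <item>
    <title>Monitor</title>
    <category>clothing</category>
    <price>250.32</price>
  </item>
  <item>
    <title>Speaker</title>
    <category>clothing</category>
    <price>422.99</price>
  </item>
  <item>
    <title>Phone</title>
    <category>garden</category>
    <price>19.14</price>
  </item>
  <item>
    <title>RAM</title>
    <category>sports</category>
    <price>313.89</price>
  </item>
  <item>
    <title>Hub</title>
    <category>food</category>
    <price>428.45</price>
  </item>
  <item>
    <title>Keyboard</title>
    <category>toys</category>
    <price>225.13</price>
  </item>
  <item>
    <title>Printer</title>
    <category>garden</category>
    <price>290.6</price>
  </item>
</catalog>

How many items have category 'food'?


Scanning <item> elements for <category>food</category>:
  Item 6: Hub -> MATCH
Count: 1

ANSWER: 1


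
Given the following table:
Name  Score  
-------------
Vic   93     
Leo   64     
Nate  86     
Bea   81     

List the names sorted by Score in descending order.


Sorting by Score (descending):
  Vic: 93
  Nate: 86
  Bea: 81
  Leo: 64


ANSWER: Vic, Nate, Bea, Leo


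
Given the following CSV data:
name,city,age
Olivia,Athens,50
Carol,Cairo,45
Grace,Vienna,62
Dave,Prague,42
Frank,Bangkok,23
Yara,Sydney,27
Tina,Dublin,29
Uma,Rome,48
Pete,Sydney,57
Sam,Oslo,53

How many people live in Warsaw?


Scanning city column for 'Warsaw':
Total matches: 0

ANSWER: 0


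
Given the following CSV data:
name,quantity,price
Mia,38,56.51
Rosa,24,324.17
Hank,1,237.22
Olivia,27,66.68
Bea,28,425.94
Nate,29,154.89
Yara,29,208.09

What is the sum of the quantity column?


Values in 'quantity' column:
  Row 1: 38
  Row 2: 24
  Row 3: 1
  Row 4: 27
  Row 5: 28
  Row 6: 29
  Row 7: 29
Sum = 38 + 24 + 1 + 27 + 28 + 29 + 29 = 176

ANSWER: 176


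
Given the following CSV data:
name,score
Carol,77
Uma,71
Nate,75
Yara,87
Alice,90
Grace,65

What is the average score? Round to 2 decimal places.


Scores: 77, 71, 75, 87, 90, 65
Sum = 465
Count = 6
Average = 465 / 6 = 77.50

ANSWER: 77.50


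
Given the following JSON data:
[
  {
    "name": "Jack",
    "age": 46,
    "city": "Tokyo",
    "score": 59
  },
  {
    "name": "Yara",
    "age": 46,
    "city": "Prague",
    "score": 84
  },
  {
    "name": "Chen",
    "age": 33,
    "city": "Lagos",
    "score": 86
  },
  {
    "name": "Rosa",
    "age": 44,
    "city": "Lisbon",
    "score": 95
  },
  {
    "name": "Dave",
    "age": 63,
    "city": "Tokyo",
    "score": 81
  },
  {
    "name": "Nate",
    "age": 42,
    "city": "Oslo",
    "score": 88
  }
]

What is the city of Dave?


Looking up record where name = Dave
Record index: 4
Field 'city' = Tokyo

ANSWER: Tokyo


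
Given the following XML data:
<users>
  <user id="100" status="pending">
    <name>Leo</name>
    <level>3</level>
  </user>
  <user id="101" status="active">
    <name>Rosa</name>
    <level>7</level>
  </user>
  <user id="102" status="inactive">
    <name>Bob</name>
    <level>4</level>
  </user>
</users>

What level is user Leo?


Finding user: Leo
<level>3</level>

ANSWER: 3


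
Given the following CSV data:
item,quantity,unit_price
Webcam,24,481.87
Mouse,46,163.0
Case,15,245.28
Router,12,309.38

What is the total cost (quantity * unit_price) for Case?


Row: Case
quantity = 15
unit_price = 245.28
total = 15 * 245.28 = 3679.2

ANSWER: 3679.2


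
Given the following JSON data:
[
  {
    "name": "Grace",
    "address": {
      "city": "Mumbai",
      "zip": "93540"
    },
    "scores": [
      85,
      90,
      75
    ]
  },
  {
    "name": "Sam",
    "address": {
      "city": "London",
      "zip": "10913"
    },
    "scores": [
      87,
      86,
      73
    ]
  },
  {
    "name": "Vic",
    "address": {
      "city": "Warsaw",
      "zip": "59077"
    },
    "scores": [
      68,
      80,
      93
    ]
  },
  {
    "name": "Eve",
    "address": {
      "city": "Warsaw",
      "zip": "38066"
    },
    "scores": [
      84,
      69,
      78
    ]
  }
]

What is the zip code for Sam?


Path: records[1].address.zip
Value: 10913

ANSWER: 10913


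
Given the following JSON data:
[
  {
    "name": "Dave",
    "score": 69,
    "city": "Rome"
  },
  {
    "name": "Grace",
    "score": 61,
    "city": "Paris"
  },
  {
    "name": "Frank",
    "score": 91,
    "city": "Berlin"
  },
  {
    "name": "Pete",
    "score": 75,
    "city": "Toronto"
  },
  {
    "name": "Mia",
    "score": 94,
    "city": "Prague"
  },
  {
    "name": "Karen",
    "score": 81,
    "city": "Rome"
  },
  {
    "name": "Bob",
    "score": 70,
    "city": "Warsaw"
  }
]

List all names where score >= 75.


Filtering records where score >= 75:
  Dave (score=69) -> no
  Grace (score=61) -> no
  Frank (score=91) -> YES
  Pete (score=75) -> YES
  Mia (score=94) -> YES
  Karen (score=81) -> YES
  Bob (score=70) -> no


ANSWER: Frank, Pete, Mia, Karen


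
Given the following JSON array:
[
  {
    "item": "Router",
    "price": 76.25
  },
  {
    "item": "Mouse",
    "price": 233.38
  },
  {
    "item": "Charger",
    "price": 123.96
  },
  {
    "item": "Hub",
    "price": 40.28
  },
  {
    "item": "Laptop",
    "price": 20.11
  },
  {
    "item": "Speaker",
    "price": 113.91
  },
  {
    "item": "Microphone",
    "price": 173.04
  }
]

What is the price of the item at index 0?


Array index 0 -> Router
price = 76.25

ANSWER: 76.25


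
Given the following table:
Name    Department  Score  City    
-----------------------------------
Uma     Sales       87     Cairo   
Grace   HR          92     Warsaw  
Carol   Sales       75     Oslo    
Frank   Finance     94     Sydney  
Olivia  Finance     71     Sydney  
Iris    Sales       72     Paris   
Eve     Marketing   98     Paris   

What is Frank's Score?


Row 4: Frank
Score = 94

ANSWER: 94


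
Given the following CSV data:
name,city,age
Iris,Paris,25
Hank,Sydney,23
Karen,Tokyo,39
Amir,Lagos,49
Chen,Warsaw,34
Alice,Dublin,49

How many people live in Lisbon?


Scanning city column for 'Lisbon':
Total matches: 0

ANSWER: 0


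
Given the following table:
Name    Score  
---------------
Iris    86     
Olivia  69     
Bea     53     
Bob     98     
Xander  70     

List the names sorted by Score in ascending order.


Sorting by Score (ascending):
  Bea: 53
  Olivia: 69
  Xander: 70
  Iris: 86
  Bob: 98


ANSWER: Bea, Olivia, Xander, Iris, Bob


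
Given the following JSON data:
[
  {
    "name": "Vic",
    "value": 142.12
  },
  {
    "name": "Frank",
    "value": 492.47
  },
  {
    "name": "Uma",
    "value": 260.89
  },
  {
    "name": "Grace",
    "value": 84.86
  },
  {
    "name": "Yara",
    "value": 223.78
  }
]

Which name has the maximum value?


Comparing values:
  Vic: 142.12
  Frank: 492.47
  Uma: 260.89
  Grace: 84.86
  Yara: 223.78
Maximum: Frank (492.47)

ANSWER: Frank


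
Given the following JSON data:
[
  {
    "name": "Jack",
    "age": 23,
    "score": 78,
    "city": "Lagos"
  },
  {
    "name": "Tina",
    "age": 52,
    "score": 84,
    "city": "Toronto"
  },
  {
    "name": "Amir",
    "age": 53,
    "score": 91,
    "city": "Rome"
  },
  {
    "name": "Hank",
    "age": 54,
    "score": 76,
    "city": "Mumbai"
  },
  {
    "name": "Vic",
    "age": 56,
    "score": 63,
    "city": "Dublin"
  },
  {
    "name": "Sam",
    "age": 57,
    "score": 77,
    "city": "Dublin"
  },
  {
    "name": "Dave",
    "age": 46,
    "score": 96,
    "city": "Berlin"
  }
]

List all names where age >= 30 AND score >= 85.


Checking both conditions:
  Jack (age=23, score=78) -> no
  Tina (age=52, score=84) -> no
  Amir (age=53, score=91) -> YES
  Hank (age=54, score=76) -> no
  Vic (age=56, score=63) -> no
  Sam (age=57, score=77) -> no
  Dave (age=46, score=96) -> YES


ANSWER: Amir, Dave


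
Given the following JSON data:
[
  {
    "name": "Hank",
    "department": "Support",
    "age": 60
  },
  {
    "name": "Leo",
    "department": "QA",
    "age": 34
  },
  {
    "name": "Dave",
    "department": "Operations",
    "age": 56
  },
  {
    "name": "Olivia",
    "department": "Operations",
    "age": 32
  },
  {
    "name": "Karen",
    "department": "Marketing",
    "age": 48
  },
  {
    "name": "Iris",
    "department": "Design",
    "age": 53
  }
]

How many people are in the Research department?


Scanning records for department = Research
  No matches found
Count: 0

ANSWER: 0


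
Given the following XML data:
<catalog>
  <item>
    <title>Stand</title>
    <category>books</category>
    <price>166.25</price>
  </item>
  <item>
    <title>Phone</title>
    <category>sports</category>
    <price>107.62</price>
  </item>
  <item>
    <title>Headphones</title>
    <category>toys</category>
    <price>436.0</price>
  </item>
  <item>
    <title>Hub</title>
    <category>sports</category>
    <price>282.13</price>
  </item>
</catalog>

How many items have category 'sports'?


Scanning <item> elements for <category>sports</category>:
  Item 2: Phone -> MATCH
  Item 4: Hub -> MATCH
Count: 2

ANSWER: 2


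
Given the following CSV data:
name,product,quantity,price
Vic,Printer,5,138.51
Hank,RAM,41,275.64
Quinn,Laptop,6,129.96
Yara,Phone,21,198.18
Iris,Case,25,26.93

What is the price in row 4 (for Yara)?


Row 4: Yara
Column 'price' = 198.18

ANSWER: 198.18


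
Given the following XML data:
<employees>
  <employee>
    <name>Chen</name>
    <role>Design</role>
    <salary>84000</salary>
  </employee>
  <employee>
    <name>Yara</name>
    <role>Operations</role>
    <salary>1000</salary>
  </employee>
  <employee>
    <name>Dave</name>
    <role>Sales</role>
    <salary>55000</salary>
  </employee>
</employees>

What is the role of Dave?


Searching for <employee> with <name>Dave</name>
Found at position 3
<role>Sales</role>

ANSWER: Sales


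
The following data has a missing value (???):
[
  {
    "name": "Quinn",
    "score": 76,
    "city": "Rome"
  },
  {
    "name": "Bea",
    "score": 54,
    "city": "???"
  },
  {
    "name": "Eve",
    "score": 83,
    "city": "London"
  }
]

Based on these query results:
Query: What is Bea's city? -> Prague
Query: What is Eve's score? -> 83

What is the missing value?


The missing value is Bea's city
From query: Bea's city = Prague

ANSWER: Prague


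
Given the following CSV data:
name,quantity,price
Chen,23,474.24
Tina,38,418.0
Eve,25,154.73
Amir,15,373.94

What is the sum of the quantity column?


Values in 'quantity' column:
  Row 1: 23
  Row 2: 38
  Row 3: 25
  Row 4: 15
Sum = 23 + 38 + 25 + 15 = 101

ANSWER: 101


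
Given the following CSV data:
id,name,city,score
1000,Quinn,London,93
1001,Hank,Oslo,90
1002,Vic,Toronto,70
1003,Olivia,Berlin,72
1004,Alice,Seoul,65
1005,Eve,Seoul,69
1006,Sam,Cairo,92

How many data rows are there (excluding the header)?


Counting rows (excluding header):
Header: id,name,city,score
Data rows: 7

ANSWER: 7


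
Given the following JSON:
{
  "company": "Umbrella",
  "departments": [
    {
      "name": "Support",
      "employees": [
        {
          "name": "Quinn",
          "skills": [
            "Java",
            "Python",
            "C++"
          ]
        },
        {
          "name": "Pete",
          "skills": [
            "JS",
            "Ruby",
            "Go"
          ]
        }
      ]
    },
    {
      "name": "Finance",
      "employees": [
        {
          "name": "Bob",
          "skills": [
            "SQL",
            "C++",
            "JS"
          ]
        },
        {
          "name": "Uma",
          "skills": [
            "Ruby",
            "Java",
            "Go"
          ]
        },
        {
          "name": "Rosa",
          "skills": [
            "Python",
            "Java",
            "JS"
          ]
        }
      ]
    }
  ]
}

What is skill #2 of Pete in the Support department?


Path: departments[0].employees[1].skills[1]
Value: Ruby

ANSWER: Ruby


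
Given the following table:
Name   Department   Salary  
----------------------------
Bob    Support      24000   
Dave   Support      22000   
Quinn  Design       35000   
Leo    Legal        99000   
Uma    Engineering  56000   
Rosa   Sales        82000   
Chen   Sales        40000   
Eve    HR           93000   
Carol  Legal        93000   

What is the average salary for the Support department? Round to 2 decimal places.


Support department members:
  Bob: 24000
  Dave: 22000
Sum = 46000
Count = 2
Average = 46000 / 2 = 23000.00

ANSWER: 23000.00


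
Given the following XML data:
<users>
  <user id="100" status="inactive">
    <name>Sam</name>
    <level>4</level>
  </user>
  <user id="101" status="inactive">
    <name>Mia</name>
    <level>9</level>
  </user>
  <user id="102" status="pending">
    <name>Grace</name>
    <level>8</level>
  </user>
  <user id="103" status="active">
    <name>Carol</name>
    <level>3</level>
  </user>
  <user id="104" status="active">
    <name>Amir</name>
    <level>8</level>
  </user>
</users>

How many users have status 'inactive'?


Counting users with status='inactive':
  Sam (id=100) -> MATCH
  Mia (id=101) -> MATCH
Count: 2

ANSWER: 2


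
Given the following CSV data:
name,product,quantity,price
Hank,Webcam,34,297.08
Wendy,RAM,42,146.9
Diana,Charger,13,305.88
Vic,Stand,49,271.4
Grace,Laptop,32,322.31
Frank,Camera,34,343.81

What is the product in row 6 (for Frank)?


Row 6: Frank
Column 'product' = Camera

ANSWER: Camera


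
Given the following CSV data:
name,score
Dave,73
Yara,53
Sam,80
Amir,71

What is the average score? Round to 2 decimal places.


Scores: 73, 53, 80, 71
Sum = 277
Count = 4
Average = 277 / 4 = 69.25

ANSWER: 69.25


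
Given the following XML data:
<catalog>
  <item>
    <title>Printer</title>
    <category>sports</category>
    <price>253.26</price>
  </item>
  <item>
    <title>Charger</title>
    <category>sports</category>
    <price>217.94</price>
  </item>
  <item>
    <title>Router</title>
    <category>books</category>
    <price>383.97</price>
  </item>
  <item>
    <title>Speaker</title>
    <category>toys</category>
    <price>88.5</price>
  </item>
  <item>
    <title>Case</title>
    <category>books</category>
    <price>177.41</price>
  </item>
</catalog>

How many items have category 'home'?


Scanning <item> elements for <category>home</category>:
Count: 0

ANSWER: 0


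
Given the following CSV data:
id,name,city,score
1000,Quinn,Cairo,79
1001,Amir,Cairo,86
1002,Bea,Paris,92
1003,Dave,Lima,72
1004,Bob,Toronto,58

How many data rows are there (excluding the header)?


Counting rows (excluding header):
Header: id,name,city,score
Data rows: 5

ANSWER: 5
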